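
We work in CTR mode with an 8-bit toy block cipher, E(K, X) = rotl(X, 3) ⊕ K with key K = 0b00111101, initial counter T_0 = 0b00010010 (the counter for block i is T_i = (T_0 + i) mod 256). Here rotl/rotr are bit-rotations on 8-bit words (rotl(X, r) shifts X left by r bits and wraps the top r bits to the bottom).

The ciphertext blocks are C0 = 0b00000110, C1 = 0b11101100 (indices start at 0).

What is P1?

P1 = 0b01001001

CTR decryption: S_i = E(K, T_i) where T_i is the counter for block i; P_i = C_i ⊕ S_i.
P1: T = 0b00010011, S = E(K, T) = 0b10100101; 0b11101100 ⊕ 0b10100101 = 0b01001001.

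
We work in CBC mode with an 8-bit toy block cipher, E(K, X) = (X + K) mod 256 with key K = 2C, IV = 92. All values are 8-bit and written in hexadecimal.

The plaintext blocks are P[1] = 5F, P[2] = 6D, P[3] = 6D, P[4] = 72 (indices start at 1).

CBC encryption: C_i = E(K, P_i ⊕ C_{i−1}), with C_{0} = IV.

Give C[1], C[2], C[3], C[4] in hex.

C[1]: P[1] ⊕ 92 = CD; E(K, CD) = F9.
C[2]: P[2] ⊕ F9 = 94; E(K, 94) = C0.
C[3]: P[3] ⊕ C0 = AD; E(K, AD) = D9.
C[4]: P[4] ⊕ D9 = AB; E(K, AB) = D7.

C[1] = F9, C[2] = C0, C[3] = D9, C[4] = D7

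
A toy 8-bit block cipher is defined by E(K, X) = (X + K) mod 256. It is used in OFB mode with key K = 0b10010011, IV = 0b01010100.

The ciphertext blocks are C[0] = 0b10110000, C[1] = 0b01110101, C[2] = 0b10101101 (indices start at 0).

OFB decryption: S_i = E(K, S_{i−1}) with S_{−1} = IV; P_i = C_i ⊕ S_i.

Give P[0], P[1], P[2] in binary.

P[0]: S = E(K, 0b01010100) = 0b11100111; 0b10110000 ⊕ 0b11100111 = 0b01010111.
P[1]: S = E(K, 0b11100111) = 0b01111010; 0b01110101 ⊕ 0b01111010 = 0b00001111.
P[2]: S = E(K, 0b01111010) = 0b00001101; 0b10101101 ⊕ 0b00001101 = 0b10100000.

P[0] = 0b01010111, P[1] = 0b00001111, P[2] = 0b10100000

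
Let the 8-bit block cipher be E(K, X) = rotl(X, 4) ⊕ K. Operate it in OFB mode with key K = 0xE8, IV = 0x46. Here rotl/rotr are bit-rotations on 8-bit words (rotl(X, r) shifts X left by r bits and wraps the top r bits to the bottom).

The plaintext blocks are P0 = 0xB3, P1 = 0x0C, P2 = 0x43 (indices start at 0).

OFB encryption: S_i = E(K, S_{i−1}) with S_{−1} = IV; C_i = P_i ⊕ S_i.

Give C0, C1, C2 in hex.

C0: S = E(K, 0x46) = 0x8C; 0xB3 ⊕ 0x8C = 0x3F.
C1: S = E(K, 0x8C) = 0x20; 0x0C ⊕ 0x20 = 0x2C.
C2: S = E(K, 0x20) = 0xEA; 0x43 ⊕ 0xEA = 0xA9.

C0 = 0x3F, C1 = 0x2C, C2 = 0xA9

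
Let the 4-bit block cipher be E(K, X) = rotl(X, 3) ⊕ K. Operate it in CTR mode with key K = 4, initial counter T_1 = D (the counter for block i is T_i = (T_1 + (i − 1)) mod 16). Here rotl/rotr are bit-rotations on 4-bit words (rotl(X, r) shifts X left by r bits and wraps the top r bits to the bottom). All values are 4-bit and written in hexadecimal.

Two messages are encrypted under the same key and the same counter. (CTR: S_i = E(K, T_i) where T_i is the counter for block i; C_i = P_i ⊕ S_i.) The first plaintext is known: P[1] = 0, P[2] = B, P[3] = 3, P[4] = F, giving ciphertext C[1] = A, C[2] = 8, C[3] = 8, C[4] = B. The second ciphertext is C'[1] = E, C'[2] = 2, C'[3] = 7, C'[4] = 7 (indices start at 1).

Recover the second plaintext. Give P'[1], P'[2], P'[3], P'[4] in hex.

P'[1] = 4, P'[2] = 1, P'[3] = C, P'[4] = 3

In CTR with a reused counter, both messages share the same keystream S_i, so C_i ⊕ C'_i = P_i ⊕ P'_i and thus P'_i = P_i ⊕ C_i ⊕ C'_i.
P'[1]: 0 ⊕ A ⊕ E = 4.
P'[2]: B ⊕ 8 ⊕ 2 = 1.
P'[3]: 3 ⊕ 8 ⊕ 7 = C.
P'[4]: F ⊕ B ⊕ 7 = 3.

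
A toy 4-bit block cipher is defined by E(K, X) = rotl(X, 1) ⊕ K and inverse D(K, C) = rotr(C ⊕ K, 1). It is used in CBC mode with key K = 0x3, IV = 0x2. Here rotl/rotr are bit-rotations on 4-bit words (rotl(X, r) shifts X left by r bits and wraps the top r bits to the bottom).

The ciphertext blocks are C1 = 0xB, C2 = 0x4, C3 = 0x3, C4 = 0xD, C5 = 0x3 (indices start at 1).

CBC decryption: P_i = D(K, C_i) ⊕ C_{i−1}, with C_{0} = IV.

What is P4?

P4: D(K, 0xD) = 0x7; 0x7 ⊕ 0x3 = 0x4.

P4 = 0x4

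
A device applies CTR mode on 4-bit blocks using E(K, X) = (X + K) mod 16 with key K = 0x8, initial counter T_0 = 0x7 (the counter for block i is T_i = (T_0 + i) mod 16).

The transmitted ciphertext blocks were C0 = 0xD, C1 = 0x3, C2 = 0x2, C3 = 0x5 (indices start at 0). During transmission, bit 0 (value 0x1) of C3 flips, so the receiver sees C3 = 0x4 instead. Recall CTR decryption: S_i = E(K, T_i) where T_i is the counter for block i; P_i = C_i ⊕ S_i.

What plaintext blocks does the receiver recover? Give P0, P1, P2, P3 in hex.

P0 = 0x2, P1 = 0x3, P2 = 0x3, P3 = 0x6

Only C3 changed, to 0x4. In CTR, a change in C_i flips the same bit in P_i only; the keystream is unaffected. Decrypting the received ciphertext:
P0: T = 0x7, S = E(K, T) = 0xF; 0xD ⊕ 0xF = 0x2.
P1: T = 0x8, S = E(K, T) = 0x0; 0x3 ⊕ 0x0 = 0x3.
P2: T = 0x9, S = E(K, T) = 0x1; 0x2 ⊕ 0x1 = 0x3.
P3: T = 0xA, S = E(K, T) = 0x2; 0x4 ⊕ 0x2 = 0x6.
Blocks that differ from the original plaintext: P3.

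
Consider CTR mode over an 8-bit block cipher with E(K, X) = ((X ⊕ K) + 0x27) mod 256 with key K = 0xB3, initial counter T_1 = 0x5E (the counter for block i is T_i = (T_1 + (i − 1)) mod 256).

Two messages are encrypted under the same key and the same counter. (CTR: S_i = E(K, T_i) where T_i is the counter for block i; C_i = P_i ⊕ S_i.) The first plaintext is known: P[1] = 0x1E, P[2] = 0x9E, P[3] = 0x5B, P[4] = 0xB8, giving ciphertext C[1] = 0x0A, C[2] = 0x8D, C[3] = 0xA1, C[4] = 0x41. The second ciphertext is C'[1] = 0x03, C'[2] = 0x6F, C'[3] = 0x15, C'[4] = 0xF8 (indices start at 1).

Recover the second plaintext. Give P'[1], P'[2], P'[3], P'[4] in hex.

P'[1] = 0x17, P'[2] = 0x7C, P'[3] = 0xEF, P'[4] = 0x01

In CTR with a reused counter, both messages share the same keystream S_i, so C_i ⊕ C'_i = P_i ⊕ P'_i and thus P'_i = P_i ⊕ C_i ⊕ C'_i.
P'[1]: 0x1E ⊕ 0x0A ⊕ 0x03 = 0x17.
P'[2]: 0x9E ⊕ 0x8D ⊕ 0x6F = 0x7C.
P'[3]: 0x5B ⊕ 0xA1 ⊕ 0x15 = 0xEF.
P'[4]: 0xB8 ⊕ 0x41 ⊕ 0xF8 = 0x01.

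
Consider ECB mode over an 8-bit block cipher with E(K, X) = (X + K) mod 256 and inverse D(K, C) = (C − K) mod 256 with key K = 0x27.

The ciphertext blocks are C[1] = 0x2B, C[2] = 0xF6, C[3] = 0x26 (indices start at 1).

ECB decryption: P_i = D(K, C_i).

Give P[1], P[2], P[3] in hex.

P[1]: D(K, 0x2B) = 0x04.
P[2]: D(K, 0xF6) = 0xCF.
P[3]: D(K, 0x26) = 0xFF.

P[1] = 0x04, P[2] = 0xCF, P[3] = 0xFF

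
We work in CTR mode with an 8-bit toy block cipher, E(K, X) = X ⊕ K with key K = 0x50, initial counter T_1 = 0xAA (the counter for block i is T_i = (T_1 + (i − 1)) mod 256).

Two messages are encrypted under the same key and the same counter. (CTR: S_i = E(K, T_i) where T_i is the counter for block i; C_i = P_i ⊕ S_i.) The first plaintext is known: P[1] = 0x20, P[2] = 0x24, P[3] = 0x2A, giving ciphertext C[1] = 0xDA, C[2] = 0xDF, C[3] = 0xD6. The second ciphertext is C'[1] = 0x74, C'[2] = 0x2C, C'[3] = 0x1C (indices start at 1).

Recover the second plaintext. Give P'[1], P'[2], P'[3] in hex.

In CTR with a reused counter, both messages share the same keystream S_i, so C_i ⊕ C'_i = P_i ⊕ P'_i and thus P'_i = P_i ⊕ C_i ⊕ C'_i.
P'[1]: 0x20 ⊕ 0xDA ⊕ 0x74 = 0x8E.
P'[2]: 0x24 ⊕ 0xDF ⊕ 0x2C = 0xD7.
P'[3]: 0x2A ⊕ 0xD6 ⊕ 0x1C = 0xE0.

P'[1] = 0x8E, P'[2] = 0xD7, P'[3] = 0xE0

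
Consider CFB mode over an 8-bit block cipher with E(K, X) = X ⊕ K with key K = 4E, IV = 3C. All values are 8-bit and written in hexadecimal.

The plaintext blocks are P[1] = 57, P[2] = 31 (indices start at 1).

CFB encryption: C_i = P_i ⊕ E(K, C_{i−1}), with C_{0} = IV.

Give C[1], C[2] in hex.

C[1]: E(K, 3C) = 72; 57 ⊕ 72 = 25.
C[2]: E(K, 25) = 6B; 31 ⊕ 6B = 5A.

C[1] = 25, C[2] = 5A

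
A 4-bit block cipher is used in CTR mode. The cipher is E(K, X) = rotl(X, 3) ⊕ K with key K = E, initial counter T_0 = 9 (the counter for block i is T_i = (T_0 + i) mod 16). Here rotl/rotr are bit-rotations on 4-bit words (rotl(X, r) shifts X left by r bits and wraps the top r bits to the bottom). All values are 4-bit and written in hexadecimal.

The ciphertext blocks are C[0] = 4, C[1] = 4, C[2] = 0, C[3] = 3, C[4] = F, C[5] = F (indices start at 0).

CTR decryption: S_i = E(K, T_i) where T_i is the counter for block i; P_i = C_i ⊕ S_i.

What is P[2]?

P[2]: T = B, S = E(K, T) = 3; 0 ⊕ 3 = 3.

P[2] = 3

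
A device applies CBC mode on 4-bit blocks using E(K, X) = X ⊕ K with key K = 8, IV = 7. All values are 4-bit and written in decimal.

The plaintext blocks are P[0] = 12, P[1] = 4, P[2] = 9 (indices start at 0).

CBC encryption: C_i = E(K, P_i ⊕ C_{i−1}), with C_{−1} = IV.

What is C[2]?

C[2] = 14

C[0]: P[0] ⊕ 7 = 11; E(K, 11) = 3.
C[1]: P[1] ⊕ 3 = 7; E(K, 7) = 15.
C[2]: P[2] ⊕ 15 = 6; E(K, 6) = 14.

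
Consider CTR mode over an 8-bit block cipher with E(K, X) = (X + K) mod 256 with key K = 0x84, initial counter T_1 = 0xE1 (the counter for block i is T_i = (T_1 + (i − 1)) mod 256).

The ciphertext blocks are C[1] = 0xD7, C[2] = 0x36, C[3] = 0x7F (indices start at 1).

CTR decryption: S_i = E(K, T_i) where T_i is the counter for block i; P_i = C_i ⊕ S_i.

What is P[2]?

P[2]: T = 0xE2, S = E(K, T) = 0x66; 0x36 ⊕ 0x66 = 0x50.

P[2] = 0x50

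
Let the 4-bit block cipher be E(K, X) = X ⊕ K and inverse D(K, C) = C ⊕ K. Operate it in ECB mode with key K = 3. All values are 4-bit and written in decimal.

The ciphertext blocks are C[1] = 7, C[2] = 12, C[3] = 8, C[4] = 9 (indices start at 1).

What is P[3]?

ECB decryption: P_i = D(K, C_i).
P[3]: D(K, 8) = 11.

P[3] = 11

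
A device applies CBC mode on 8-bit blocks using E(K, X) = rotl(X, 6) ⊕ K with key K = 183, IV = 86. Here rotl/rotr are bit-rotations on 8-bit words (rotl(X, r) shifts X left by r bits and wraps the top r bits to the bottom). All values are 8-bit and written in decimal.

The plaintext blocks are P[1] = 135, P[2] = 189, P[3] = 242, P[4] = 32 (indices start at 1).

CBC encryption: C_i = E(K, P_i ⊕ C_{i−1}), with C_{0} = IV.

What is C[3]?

C[3] = 1

C[1]: P[1] ⊕ 86 = 209; E(K, 209) = 195.
C[2]: P[2] ⊕ 195 = 126; E(K, 126) = 40.
C[3]: P[3] ⊕ 40 = 218; E(K, 218) = 1.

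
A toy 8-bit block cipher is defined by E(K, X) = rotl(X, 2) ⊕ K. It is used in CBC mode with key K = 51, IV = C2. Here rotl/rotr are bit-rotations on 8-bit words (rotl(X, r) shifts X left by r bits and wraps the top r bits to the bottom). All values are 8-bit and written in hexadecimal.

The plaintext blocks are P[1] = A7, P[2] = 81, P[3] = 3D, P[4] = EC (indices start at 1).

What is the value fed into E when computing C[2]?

45

CBC encryption: C_i = E(K, P_i ⊕ C_{i−1}), with C_{0} = IV.
C[1]: P[1] ⊕ C2 = 65; E(K, 65) = C4.
C[2]: P[2] ⊕ C4 = 45; E(K, 45) = 44.
So the input to E for block [2] is 45.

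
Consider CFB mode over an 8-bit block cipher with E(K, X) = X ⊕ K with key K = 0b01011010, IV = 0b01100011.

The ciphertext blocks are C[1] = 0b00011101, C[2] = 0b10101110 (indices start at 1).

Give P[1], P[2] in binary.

CFB decryption: P_i = C_i ⊕ E(K, C_{i−1}), with C_{0} = IV.
P[1]: E(K, 0b01100011) = 0b00111001; 0b00011101 ⊕ 0b00111001 = 0b00100100.
P[2]: E(K, 0b00011101) = 0b01000111; 0b10101110 ⊕ 0b01000111 = 0b11101001.

P[1] = 0b00100100, P[2] = 0b11101001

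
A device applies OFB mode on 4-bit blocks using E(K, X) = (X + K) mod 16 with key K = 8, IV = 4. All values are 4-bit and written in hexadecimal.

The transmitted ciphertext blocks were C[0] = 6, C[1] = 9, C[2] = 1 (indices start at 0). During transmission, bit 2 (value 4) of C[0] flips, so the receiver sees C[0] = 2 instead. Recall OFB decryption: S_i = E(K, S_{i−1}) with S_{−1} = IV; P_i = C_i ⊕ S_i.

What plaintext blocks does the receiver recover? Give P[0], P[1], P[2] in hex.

P[0] = E, P[1] = D, P[2] = D

Only C[0] changed, to 2. In OFB, a change in C_i flips the same bit in P_i only; the keystream is unaffected. Decrypting the received ciphertext:
P[0]: S = E(K, 4) = C; 2 ⊕ C = E.
P[1]: S = E(K, C) = 4; 9 ⊕ 4 = D.
P[2]: S = E(K, 4) = C; 1 ⊕ C = D.
Blocks that differ from the original plaintext: P[0].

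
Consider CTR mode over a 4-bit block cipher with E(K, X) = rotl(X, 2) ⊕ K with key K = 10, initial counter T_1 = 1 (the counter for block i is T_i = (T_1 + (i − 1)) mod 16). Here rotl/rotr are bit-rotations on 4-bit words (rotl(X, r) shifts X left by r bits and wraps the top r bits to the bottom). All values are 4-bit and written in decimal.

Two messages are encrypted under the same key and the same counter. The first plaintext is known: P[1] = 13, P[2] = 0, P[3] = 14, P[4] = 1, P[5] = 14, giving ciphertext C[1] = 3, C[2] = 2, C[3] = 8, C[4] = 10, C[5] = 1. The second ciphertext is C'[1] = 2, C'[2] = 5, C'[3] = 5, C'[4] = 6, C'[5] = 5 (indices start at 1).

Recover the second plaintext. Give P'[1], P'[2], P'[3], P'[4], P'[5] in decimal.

P'[1] = 12, P'[2] = 7, P'[3] = 3, P'[4] = 13, P'[5] = 10

In CTR with a reused counter, both messages share the same keystream S_i, so C_i ⊕ C'_i = P_i ⊕ P'_i and thus P'_i = P_i ⊕ C_i ⊕ C'_i.
P'[1]: 13 ⊕ 3 ⊕ 2 = 12.
P'[2]: 0 ⊕ 2 ⊕ 5 = 7.
P'[3]: 14 ⊕ 8 ⊕ 5 = 3.
P'[4]: 1 ⊕ 10 ⊕ 6 = 13.
P'[5]: 14 ⊕ 1 ⊕ 5 = 10.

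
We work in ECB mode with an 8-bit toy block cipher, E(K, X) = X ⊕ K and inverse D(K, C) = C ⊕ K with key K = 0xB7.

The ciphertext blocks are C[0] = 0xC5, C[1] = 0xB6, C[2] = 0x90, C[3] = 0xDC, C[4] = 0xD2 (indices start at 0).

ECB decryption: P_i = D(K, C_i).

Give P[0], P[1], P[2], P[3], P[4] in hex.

P[0] = 0x72, P[1] = 0x01, P[2] = 0x27, P[3] = 0x6B, P[4] = 0x65

P[0]: D(K, 0xC5) = 0x72.
P[1]: D(K, 0xB6) = 0x01.
P[2]: D(K, 0x90) = 0x27.
P[3]: D(K, 0xDC) = 0x6B.
P[4]: D(K, 0xD2) = 0x65.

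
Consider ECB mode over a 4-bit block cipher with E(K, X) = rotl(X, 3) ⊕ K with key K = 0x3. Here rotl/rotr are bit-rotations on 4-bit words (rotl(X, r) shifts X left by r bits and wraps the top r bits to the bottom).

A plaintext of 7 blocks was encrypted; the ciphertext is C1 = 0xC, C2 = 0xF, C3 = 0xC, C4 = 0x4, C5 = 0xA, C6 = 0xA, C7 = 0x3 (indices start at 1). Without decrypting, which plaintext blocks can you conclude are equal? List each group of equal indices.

P1 = P3; P5 = P6

ECB encrypts each block independently with the same key, so equal ciphertext blocks imply equal plaintext blocks.
C1 = C3 = 0xC, so P1 = P3.
C5 = C6 = 0xA, so P5 = P6.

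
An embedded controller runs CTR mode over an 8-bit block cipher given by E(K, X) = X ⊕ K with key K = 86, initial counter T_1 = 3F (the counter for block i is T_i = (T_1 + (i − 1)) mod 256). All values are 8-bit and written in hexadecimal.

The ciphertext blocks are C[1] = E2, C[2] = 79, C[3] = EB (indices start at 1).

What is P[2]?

CTR decryption: S_i = E(K, T_i) where T_i is the counter for block i; P_i = C_i ⊕ S_i.
P[2]: T = 40, S = E(K, T) = C6; 79 ⊕ C6 = BF.

P[2] = BF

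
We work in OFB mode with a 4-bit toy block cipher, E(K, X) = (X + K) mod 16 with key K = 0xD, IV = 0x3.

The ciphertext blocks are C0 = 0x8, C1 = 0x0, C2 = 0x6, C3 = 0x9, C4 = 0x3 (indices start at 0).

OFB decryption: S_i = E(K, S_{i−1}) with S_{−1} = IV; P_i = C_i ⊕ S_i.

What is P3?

P0: S = E(K, 0x3) = 0x0; 0x8 ⊕ 0x0 = 0x8.
P1: S = E(K, 0x0) = 0xD; 0x0 ⊕ 0xD = 0xD.
P2: S = E(K, 0xD) = 0xA; 0x6 ⊕ 0xA = 0xC.
P3: S = E(K, 0xA) = 0x7; 0x9 ⊕ 0x7 = 0xE.

P3 = 0xE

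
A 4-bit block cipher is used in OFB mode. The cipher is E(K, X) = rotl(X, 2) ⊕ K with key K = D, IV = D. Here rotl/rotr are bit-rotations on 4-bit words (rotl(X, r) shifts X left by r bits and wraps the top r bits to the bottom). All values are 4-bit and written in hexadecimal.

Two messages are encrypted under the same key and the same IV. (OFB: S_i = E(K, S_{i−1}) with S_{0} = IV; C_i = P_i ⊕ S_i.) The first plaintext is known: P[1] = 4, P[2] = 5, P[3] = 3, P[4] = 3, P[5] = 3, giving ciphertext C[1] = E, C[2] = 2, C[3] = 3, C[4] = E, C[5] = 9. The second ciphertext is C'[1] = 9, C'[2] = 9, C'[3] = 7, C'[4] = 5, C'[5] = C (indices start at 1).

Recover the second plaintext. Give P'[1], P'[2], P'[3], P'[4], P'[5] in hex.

In OFB with a reused IV, both messages share the same keystream S_i, so C_i ⊕ C'_i = P_i ⊕ P'_i and thus P'_i = P_i ⊕ C_i ⊕ C'_i.
P'[1]: 4 ⊕ E ⊕ 9 = 3.
P'[2]: 5 ⊕ 2 ⊕ 9 = E.
P'[3]: 3 ⊕ 3 ⊕ 7 = 7.
P'[4]: 3 ⊕ E ⊕ 5 = 8.
P'[5]: 3 ⊕ 9 ⊕ C = 6.

P'[1] = 3, P'[2] = E, P'[3] = 7, P'[4] = 8, P'[5] = 6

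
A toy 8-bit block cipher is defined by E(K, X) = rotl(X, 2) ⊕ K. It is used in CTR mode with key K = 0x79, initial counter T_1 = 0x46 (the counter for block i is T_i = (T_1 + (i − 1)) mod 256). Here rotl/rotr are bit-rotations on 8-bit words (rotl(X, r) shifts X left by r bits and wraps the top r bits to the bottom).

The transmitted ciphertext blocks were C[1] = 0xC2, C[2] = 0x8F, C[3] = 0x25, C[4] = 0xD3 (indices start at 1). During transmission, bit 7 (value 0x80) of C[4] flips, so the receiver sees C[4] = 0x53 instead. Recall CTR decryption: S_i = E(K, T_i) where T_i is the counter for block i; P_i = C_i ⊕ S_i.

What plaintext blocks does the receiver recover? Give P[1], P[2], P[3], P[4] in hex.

Only C[4] changed, to 0x53. In CTR, a change in C_i flips the same bit in P_i only; the keystream is unaffected. Decrypting the received ciphertext:
P[1]: T = 0x46, S = E(K, T) = 0x60; 0xC2 ⊕ 0x60 = 0xA2.
P[2]: T = 0x47, S = E(K, T) = 0x64; 0x8F ⊕ 0x64 = 0xEB.
P[3]: T = 0x48, S = E(K, T) = 0x58; 0x25 ⊕ 0x58 = 0x7D.
P[4]: T = 0x49, S = E(K, T) = 0x5C; 0x53 ⊕ 0x5C = 0x0F.
Blocks that differ from the original plaintext: P[4].

P[1] = 0xA2, P[2] = 0xEB, P[3] = 0x7D, P[4] = 0x0F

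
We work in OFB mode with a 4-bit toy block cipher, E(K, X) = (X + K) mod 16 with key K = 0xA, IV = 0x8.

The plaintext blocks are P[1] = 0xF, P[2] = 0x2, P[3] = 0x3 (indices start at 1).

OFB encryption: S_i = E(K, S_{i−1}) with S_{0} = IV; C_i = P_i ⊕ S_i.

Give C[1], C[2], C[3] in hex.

C[1]: S = E(K, 0x8) = 0x2; 0xF ⊕ 0x2 = 0xD.
C[2]: S = E(K, 0x2) = 0xC; 0x2 ⊕ 0xC = 0xE.
C[3]: S = E(K, 0xC) = 0x6; 0x3 ⊕ 0x6 = 0x5.

C[1] = 0xD, C[2] = 0xE, C[3] = 0x5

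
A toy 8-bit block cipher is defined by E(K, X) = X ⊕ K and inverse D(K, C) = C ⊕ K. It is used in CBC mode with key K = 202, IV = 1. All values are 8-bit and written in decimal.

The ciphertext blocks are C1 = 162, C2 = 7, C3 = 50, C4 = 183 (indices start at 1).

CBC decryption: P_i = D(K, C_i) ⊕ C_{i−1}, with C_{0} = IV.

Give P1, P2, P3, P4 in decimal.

P1 = 105, P2 = 111, P3 = 255, P4 = 79

P1: D(K, 162) = 104; 104 ⊕ 1 = 105.
P2: D(K, 7) = 205; 205 ⊕ 162 = 111.
P3: D(K, 50) = 248; 248 ⊕ 7 = 255.
P4: D(K, 183) = 125; 125 ⊕ 50 = 79.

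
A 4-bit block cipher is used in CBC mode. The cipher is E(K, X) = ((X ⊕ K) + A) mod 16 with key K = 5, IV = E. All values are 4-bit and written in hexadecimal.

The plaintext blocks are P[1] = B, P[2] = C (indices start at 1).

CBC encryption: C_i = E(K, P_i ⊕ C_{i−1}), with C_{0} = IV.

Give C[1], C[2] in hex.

C[1] = A, C[2] = D

C[1]: P[1] ⊕ E = 5; E(K, 5) = A.
C[2]: P[2] ⊕ A = 6; E(K, 6) = D.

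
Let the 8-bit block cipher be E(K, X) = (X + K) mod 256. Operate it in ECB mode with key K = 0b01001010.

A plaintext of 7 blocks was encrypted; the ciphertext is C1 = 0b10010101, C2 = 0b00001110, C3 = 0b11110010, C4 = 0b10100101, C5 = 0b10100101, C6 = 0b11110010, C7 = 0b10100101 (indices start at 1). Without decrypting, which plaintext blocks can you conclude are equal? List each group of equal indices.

P3 = P6; P4 = P5 = P7

ECB encrypts each block independently with the same key, so equal ciphertext blocks imply equal plaintext blocks.
C3 = C6 = 0b11110010, so P3 = P6.
C4 = C5 = C7 = 0b10100101, so P4 = P5 = P7.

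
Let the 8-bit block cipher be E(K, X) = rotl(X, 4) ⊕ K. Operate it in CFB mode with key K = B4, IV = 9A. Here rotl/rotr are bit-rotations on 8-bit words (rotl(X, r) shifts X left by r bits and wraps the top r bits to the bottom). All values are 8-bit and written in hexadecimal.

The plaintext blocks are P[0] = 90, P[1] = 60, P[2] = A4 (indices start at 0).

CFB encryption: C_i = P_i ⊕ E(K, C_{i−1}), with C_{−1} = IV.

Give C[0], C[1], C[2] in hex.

C[0] = 8D, C[1] = 0C, C[2] = D0

C[0]: E(K, 9A) = 1D; 90 ⊕ 1D = 8D.
C[1]: E(K, 8D) = 6C; 60 ⊕ 6C = 0C.
C[2]: E(K, 0C) = 74; A4 ⊕ 74 = D0.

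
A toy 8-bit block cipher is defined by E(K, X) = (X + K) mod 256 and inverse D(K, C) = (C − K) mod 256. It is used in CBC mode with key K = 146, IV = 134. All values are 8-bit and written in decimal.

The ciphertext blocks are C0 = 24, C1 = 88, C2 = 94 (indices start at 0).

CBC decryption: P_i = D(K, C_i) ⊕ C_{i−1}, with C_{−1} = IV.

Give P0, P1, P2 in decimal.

P0: D(K, 24) = 134; 134 ⊕ 134 = 0.
P1: D(K, 88) = 198; 198 ⊕ 24 = 222.
P2: D(K, 94) = 204; 204 ⊕ 88 = 148.

P0 = 0, P1 = 222, P2 = 148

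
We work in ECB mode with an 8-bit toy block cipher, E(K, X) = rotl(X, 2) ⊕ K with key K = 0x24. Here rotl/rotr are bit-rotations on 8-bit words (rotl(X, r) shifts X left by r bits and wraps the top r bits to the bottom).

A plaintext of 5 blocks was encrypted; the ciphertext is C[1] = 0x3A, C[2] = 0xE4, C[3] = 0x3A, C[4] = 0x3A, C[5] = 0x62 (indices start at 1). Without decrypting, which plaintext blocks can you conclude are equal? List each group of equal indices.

P[1] = P[3] = P[4]

ECB encrypts each block independently with the same key, so equal ciphertext blocks imply equal plaintext blocks.
C[1] = C[3] = C[4] = 0x3A, so P[1] = P[3] = P[4].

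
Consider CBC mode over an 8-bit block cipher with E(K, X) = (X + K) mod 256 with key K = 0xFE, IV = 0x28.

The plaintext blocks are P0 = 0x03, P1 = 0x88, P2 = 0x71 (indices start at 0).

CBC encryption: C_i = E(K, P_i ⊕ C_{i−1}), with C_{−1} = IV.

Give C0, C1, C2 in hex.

C0 = 0x29, C1 = 0x9F, C2 = 0xEC

C0: P0 ⊕ 0x28 = 0x2B; E(K, 0x2B) = 0x29.
C1: P1 ⊕ 0x29 = 0xA1; E(K, 0xA1) = 0x9F.
C2: P2 ⊕ 0x9F = 0xEE; E(K, 0xEE) = 0xEC.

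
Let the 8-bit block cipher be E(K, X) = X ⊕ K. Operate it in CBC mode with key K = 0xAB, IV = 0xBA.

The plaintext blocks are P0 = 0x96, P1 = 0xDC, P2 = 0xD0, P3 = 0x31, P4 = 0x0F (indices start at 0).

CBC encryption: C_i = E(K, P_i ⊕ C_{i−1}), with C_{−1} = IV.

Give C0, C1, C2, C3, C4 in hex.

C0: P0 ⊕ 0xBA = 0x2C; E(K, 0x2C) = 0x87.
C1: P1 ⊕ 0x87 = 0x5B; E(K, 0x5B) = 0xF0.
C2: P2 ⊕ 0xF0 = 0x20; E(K, 0x20) = 0x8B.
C3: P3 ⊕ 0x8B = 0xBA; E(K, 0xBA) = 0x11.
C4: P4 ⊕ 0x11 = 0x1E; E(K, 0x1E) = 0xB5.

C0 = 0x87, C1 = 0xF0, C2 = 0x8B, C3 = 0x11, C4 = 0xB5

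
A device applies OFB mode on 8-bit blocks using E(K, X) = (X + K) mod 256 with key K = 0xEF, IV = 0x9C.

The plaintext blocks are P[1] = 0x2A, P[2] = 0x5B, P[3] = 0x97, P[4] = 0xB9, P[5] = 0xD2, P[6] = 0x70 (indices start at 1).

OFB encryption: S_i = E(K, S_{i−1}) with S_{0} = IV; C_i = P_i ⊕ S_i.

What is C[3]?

C[1]: S = E(K, 0x9C) = 0x8B; 0x2A ⊕ 0x8B = 0xA1.
C[2]: S = E(K, 0x8B) = 0x7A; 0x5B ⊕ 0x7A = 0x21.
C[3]: S = E(K, 0x7A) = 0x69; 0x97 ⊕ 0x69 = 0xFE.

C[3] = 0xFE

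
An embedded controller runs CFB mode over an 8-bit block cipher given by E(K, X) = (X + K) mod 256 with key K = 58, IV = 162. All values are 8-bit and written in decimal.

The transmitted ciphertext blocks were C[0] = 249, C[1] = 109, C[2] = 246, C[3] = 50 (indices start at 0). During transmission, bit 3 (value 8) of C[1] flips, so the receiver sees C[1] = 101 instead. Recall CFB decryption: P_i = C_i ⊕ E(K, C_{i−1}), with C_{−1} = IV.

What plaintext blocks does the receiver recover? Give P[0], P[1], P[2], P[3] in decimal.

Only C[1] changed, to 101. In CFB, a change in C_i flips the same bit in P_i and garbles P_{i+1}. Decrypting the received ciphertext:
P[0]: E(K, 162) = 220; 249 ⊕ 220 = 37.
P[1]: E(K, 249) = 51; 101 ⊕ 51 = 86.
P[2]: E(K, 101) = 159; 246 ⊕ 159 = 105.
P[3]: E(K, 246) = 48; 50 ⊕ 48 = 2.
Blocks that differ from the original plaintext: P[1], P[2].

P[0] = 37, P[1] = 86, P[2] = 105, P[3] = 2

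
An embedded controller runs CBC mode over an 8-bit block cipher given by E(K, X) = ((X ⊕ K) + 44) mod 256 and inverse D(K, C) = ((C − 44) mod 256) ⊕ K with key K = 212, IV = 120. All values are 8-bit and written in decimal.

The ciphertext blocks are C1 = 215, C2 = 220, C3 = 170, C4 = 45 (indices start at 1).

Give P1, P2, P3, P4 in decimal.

CBC decryption: P_i = D(K, C_i) ⊕ C_{i−1}, with C_{0} = IV.
P1: D(K, 215) = 127; 127 ⊕ 120 = 7.
P2: D(K, 220) = 100; 100 ⊕ 215 = 179.
P3: D(K, 170) = 170; 170 ⊕ 220 = 118.
P4: D(K, 45) = 213; 213 ⊕ 170 = 127.

P1 = 7, P2 = 179, P3 = 118, P4 = 127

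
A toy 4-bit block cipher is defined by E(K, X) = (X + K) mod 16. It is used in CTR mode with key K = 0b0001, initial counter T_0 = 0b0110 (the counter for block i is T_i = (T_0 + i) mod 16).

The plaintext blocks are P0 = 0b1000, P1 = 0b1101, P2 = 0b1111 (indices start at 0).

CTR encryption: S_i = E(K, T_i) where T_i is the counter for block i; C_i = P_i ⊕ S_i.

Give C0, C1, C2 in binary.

C0 = 0b1111, C1 = 0b0101, C2 = 0b0110

C0: T = 0b0110, S = E(K, T) = 0b0111; 0b1000 ⊕ 0b0111 = 0b1111.
C1: T = 0b0111, S = E(K, T) = 0b1000; 0b1101 ⊕ 0b1000 = 0b0101.
C2: T = 0b1000, S = E(K, T) = 0b1001; 0b1111 ⊕ 0b1001 = 0b0110.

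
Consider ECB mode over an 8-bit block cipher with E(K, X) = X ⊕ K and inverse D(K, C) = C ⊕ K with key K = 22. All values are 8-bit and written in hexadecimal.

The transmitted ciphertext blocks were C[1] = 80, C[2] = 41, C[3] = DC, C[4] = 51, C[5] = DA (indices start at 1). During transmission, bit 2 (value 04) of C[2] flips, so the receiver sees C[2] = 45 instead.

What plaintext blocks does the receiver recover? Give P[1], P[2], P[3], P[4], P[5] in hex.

P[1] = A2, P[2] = 67, P[3] = FE, P[4] = 73, P[5] = F8

ECB decryption: P_i = D(K, C_i).
Only C[2] changed, to 45. In ECB, a change in C_i affects only P_i. Decrypting the received ciphertext:
P[1]: D(K, 80) = A2.
P[2]: D(K, 45) = 67.
P[3]: D(K, DC) = FE.
P[4]: D(K, 51) = 73.
P[5]: D(K, DA) = F8.
Blocks that differ from the original plaintext: P[2].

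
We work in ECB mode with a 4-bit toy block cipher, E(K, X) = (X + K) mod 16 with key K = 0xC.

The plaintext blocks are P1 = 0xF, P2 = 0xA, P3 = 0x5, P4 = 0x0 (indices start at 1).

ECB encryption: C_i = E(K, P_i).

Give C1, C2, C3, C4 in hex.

C1 = 0xB, C2 = 0x6, C3 = 0x1, C4 = 0xC

C1: E(K, 0xF) = 0xB.
C2: E(K, 0xA) = 0x6.
C3: E(K, 0x5) = 0x1.
C4: E(K, 0x0) = 0xC.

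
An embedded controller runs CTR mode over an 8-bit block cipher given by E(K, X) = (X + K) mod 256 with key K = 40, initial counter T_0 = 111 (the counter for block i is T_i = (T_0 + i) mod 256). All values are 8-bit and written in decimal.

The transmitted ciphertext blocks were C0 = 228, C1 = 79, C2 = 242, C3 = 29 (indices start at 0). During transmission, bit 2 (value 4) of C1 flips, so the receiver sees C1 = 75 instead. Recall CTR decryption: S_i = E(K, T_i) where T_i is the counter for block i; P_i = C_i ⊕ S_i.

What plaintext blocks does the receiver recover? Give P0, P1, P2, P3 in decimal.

Only C1 changed, to 75. In CTR, a change in C_i flips the same bit in P_i only; the keystream is unaffected. Decrypting the received ciphertext:
P0: T = 111, S = E(K, T) = 151; 228 ⊕ 151 = 115.
P1: T = 112, S = E(K, T) = 152; 75 ⊕ 152 = 211.
P2: T = 113, S = E(K, T) = 153; 242 ⊕ 153 = 107.
P3: T = 114, S = E(K, T) = 154; 29 ⊕ 154 = 135.
Blocks that differ from the original plaintext: P1.

P0 = 115, P1 = 211, P2 = 107, P3 = 135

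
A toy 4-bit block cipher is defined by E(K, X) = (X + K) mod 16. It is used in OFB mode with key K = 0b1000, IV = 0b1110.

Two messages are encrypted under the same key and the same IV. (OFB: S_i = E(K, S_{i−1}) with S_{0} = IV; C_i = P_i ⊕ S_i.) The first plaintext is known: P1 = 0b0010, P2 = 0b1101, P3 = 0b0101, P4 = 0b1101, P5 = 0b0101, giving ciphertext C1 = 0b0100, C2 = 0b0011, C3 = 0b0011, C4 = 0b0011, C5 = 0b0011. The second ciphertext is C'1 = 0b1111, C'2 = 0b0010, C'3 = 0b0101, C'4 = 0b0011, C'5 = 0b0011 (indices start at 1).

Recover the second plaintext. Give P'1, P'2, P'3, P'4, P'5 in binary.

In OFB with a reused IV, both messages share the same keystream S_i, so C_i ⊕ C'_i = P_i ⊕ P'_i and thus P'_i = P_i ⊕ C_i ⊕ C'_i.
P'1: 0b0010 ⊕ 0b0100 ⊕ 0b1111 = 0b1001.
P'2: 0b1101 ⊕ 0b0011 ⊕ 0b0010 = 0b1100.
P'3: 0b0101 ⊕ 0b0011 ⊕ 0b0101 = 0b0011.
P'4: 0b1101 ⊕ 0b0011 ⊕ 0b0011 = 0b1101.
P'5: 0b0101 ⊕ 0b0011 ⊕ 0b0011 = 0b0101.

P'1 = 0b1001, P'2 = 0b1100, P'3 = 0b0011, P'4 = 0b1101, P'5 = 0b0101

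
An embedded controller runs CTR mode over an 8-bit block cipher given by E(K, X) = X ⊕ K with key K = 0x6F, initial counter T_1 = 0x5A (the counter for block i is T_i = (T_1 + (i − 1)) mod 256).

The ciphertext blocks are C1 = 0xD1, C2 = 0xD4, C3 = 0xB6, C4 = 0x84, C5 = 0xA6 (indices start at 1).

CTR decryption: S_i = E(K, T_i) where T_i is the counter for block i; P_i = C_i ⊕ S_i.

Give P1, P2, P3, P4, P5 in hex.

P1: T = 0x5A, S = E(K, T) = 0x35; 0xD1 ⊕ 0x35 = 0xE4.
P2: T = 0x5B, S = E(K, T) = 0x34; 0xD4 ⊕ 0x34 = 0xE0.
P3: T = 0x5C, S = E(K, T) = 0x33; 0xB6 ⊕ 0x33 = 0x85.
P4: T = 0x5D, S = E(K, T) = 0x32; 0x84 ⊕ 0x32 = 0xB6.
P5: T = 0x5E, S = E(K, T) = 0x31; 0xA6 ⊕ 0x31 = 0x97.

P1 = 0xE4, P2 = 0xE0, P3 = 0x85, P4 = 0xB6, P5 = 0x97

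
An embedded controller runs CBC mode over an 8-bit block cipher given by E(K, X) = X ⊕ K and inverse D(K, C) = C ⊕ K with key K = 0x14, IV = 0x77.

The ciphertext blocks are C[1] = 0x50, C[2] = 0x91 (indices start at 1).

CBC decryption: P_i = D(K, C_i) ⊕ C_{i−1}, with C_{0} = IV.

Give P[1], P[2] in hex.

P[1]: D(K, 0x50) = 0x44; 0x44 ⊕ 0x77 = 0x33.
P[2]: D(K, 0x91) = 0x85; 0x85 ⊕ 0x50 = 0xD5.

P[1] = 0x33, P[2] = 0xD5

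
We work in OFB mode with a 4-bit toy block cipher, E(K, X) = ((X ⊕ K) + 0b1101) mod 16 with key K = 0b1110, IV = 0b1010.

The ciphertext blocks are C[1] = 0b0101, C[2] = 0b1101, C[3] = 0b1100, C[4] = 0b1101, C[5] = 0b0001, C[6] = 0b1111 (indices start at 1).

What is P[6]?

P[6] = 0b1111

OFB decryption: S_i = E(K, S_{i−1}) with S_{0} = IV; P_i = C_i ⊕ S_i.
P[1]: S = E(K, 0b1010) = 0b0001; 0b0101 ⊕ 0b0001 = 0b0100.
P[2]: S = E(K, 0b0001) = 0b1100; 0b1101 ⊕ 0b1100 = 0b0001.
P[3]: S = E(K, 0b1100) = 0b1111; 0b1100 ⊕ 0b1111 = 0b0011.
P[4]: S = E(K, 0b1111) = 0b1110; 0b1101 ⊕ 0b1110 = 0b0011.
P[5]: S = E(K, 0b1110) = 0b1101; 0b0001 ⊕ 0b1101 = 0b1100.
P[6]: S = E(K, 0b1101) = 0b0000; 0b1111 ⊕ 0b0000 = 0b1111.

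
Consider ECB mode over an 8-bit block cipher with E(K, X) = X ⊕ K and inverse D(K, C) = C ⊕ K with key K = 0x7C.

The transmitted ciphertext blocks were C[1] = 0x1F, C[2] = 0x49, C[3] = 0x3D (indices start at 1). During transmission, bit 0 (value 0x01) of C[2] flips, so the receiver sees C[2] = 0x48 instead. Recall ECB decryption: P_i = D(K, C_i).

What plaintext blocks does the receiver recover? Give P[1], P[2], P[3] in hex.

P[1] = 0x63, P[2] = 0x34, P[3] = 0x41

Only C[2] changed, to 0x48. In ECB, a change in C_i affects only P_i. Decrypting the received ciphertext:
P[1]: D(K, 0x1F) = 0x63.
P[2]: D(K, 0x48) = 0x34.
P[3]: D(K, 0x3D) = 0x41.
Blocks that differ from the original plaintext: P[2].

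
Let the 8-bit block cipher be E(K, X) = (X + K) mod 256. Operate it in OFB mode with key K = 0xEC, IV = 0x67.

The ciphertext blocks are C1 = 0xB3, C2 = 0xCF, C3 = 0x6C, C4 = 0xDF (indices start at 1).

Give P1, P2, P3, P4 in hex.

P1 = 0xE0, P2 = 0xF0, P3 = 0x47, P4 = 0xC8

OFB decryption: S_i = E(K, S_{i−1}) with S_{0} = IV; P_i = C_i ⊕ S_i.
P1: S = E(K, 0x67) = 0x53; 0xB3 ⊕ 0x53 = 0xE0.
P2: S = E(K, 0x53) = 0x3F; 0xCF ⊕ 0x3F = 0xF0.
P3: S = E(K, 0x3F) = 0x2B; 0x6C ⊕ 0x2B = 0x47.
P4: S = E(K, 0x2B) = 0x17; 0xDF ⊕ 0x17 = 0xC8.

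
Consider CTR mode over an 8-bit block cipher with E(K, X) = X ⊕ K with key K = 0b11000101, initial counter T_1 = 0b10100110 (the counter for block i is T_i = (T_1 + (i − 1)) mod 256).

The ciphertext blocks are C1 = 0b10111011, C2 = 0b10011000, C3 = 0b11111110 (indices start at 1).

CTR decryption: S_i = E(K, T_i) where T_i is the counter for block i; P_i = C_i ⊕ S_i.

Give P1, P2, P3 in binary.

P1: T = 0b10100110, S = E(K, T) = 0b01100011; 0b10111011 ⊕ 0b01100011 = 0b11011000.
P2: T = 0b10100111, S = E(K, T) = 0b01100010; 0b10011000 ⊕ 0b01100010 = 0b11111010.
P3: T = 0b10101000, S = E(K, T) = 0b01101101; 0b11111110 ⊕ 0b01101101 = 0b10010011.

P1 = 0b11011000, P2 = 0b11111010, P3 = 0b10010011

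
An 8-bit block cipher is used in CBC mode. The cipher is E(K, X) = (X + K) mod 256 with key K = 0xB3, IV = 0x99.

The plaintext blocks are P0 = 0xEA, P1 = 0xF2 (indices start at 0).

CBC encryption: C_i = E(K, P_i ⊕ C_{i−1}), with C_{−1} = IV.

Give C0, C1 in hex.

C0 = 0x26, C1 = 0x87

C0: P0 ⊕ 0x99 = 0x73; E(K, 0x73) = 0x26.
C1: P1 ⊕ 0x26 = 0xD4; E(K, 0xD4) = 0x87.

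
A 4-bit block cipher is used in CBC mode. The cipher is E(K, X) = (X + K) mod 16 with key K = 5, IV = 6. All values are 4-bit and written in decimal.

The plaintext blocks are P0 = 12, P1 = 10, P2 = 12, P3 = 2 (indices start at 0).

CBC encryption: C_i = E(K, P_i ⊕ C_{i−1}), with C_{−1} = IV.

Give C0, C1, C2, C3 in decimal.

C0 = 15, C1 = 10, C2 = 11, C3 = 14

C0: P0 ⊕ 6 = 10; E(K, 10) = 15.
C1: P1 ⊕ 15 = 5; E(K, 5) = 10.
C2: P2 ⊕ 10 = 6; E(K, 6) = 11.
C3: P3 ⊕ 11 = 9; E(K, 9) = 14.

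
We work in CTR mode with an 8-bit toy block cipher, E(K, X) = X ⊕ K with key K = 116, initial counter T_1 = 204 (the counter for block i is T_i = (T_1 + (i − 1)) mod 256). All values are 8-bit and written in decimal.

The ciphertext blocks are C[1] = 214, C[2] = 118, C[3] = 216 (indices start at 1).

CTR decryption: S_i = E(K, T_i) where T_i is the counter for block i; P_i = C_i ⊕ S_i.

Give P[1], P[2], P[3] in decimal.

P[1] = 110, P[2] = 207, P[3] = 98

P[1]: T = 204, S = E(K, T) = 184; 214 ⊕ 184 = 110.
P[2]: T = 205, S = E(K, T) = 185; 118 ⊕ 185 = 207.
P[3]: T = 206, S = E(K, T) = 186; 216 ⊕ 186 = 98.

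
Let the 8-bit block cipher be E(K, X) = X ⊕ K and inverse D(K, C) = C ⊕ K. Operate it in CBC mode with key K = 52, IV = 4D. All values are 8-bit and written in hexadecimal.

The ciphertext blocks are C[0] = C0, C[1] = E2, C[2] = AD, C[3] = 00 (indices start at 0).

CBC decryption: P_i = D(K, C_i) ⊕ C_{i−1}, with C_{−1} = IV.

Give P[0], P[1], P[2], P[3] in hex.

P[0] = DF, P[1] = 70, P[2] = 1D, P[3] = FF

P[0]: D(K, C0) = 92; 92 ⊕ 4D = DF.
P[1]: D(K, E2) = B0; B0 ⊕ C0 = 70.
P[2]: D(K, AD) = FF; FF ⊕ E2 = 1D.
P[3]: D(K, 00) = 52; 52 ⊕ AD = FF.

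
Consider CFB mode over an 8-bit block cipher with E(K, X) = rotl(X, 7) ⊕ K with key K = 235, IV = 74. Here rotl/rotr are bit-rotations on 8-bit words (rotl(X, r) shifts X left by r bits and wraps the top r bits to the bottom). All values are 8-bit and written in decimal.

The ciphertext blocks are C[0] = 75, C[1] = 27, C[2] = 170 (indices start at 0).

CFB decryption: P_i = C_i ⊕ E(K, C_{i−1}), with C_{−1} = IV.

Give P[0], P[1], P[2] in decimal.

P[0]: E(K, 74) = 206; 75 ⊕ 206 = 133.
P[1]: E(K, 75) = 78; 27 ⊕ 78 = 85.
P[2]: E(K, 27) = 102; 170 ⊕ 102 = 204.

P[0] = 133, P[1] = 85, P[2] = 204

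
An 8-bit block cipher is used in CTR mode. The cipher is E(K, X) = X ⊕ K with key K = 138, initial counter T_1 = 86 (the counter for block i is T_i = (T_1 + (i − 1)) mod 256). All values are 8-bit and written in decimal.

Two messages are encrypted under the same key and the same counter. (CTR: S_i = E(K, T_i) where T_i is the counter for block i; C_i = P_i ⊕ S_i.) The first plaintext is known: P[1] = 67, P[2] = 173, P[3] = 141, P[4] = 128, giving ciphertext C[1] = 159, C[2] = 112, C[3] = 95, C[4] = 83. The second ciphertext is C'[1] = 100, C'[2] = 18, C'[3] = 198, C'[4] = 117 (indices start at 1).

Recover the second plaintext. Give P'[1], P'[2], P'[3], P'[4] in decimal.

P'[1] = 184, P'[2] = 207, P'[3] = 20, P'[4] = 166

In CTR with a reused counter, both messages share the same keystream S_i, so C_i ⊕ C'_i = P_i ⊕ P'_i and thus P'_i = P_i ⊕ C_i ⊕ C'_i.
P'[1]: 67 ⊕ 159 ⊕ 100 = 184.
P'[2]: 173 ⊕ 112 ⊕ 18 = 207.
P'[3]: 141 ⊕ 95 ⊕ 198 = 20.
P'[4]: 128 ⊕ 83 ⊕ 117 = 166.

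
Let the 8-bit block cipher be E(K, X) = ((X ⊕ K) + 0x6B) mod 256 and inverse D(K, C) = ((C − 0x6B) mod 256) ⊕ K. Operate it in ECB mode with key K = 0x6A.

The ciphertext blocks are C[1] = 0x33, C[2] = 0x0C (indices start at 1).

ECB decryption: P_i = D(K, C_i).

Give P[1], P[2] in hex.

P[1]: D(K, 0x33) = 0xA2.
P[2]: D(K, 0x0C) = 0xCB.

P[1] = 0xA2, P[2] = 0xCB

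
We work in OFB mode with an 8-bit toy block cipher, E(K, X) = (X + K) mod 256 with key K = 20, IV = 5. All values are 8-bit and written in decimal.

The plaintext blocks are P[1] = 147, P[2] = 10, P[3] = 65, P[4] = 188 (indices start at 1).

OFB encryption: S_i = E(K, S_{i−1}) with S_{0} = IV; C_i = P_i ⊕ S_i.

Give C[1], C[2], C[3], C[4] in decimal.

C[1]: S = E(K, 5) = 25; 147 ⊕ 25 = 138.
C[2]: S = E(K, 25) = 45; 10 ⊕ 45 = 39.
C[3]: S = E(K, 45) = 65; 65 ⊕ 65 = 0.
C[4]: S = E(K, 65) = 85; 188 ⊕ 85 = 233.

C[1] = 138, C[2] = 39, C[3] = 0, C[4] = 233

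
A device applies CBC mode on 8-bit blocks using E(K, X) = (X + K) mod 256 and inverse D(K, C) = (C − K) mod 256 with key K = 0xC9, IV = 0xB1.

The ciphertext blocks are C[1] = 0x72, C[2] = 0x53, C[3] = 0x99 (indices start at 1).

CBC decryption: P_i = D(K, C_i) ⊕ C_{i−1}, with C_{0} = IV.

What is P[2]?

P[2] = 0xF8

P[2]: D(K, 0x53) = 0x8A; 0x8A ⊕ 0x72 = 0xF8.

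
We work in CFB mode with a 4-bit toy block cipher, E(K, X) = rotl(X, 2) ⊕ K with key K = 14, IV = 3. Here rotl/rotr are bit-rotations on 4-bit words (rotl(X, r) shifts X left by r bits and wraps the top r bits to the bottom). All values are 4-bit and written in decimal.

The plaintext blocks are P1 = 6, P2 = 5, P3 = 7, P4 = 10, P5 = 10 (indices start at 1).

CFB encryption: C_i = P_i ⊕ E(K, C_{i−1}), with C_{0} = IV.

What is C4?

C4 = 8

C1: E(K, 3) = 2; 6 ⊕ 2 = 4.
C2: E(K, 4) = 15; 5 ⊕ 15 = 10.
C3: E(K, 10) = 4; 7 ⊕ 4 = 3.
C4: E(K, 3) = 2; 10 ⊕ 2 = 8.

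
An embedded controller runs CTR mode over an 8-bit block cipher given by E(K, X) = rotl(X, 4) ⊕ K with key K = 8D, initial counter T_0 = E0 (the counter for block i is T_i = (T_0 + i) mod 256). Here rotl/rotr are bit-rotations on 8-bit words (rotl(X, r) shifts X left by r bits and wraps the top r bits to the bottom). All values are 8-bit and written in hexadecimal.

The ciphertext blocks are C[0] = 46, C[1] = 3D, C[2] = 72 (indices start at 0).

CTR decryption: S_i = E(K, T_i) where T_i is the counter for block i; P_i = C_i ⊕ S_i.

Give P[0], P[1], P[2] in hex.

P[0]: T = E0, S = E(K, T) = 83; 46 ⊕ 83 = C5.
P[1]: T = E1, S = E(K, T) = 93; 3D ⊕ 93 = AE.
P[2]: T = E2, S = E(K, T) = A3; 72 ⊕ A3 = D1.

P[0] = C5, P[1] = AE, P[2] = D1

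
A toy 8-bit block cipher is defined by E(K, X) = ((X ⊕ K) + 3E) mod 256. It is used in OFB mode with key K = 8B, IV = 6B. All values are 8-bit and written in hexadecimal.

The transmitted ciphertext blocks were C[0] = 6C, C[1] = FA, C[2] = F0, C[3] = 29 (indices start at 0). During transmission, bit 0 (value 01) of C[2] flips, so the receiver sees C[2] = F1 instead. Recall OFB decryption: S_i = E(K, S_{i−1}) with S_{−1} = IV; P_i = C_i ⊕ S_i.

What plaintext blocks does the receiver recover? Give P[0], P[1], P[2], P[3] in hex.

P[0] = 72, P[1] = 29, P[2] = 67, P[3] = 72

Only C[2] changed, to F1. In OFB, a change in C_i flips the same bit in P_i only; the keystream is unaffected. Decrypting the received ciphertext:
P[0]: S = E(K, 6B) = 1E; 6C ⊕ 1E = 72.
P[1]: S = E(K, 1E) = D3; FA ⊕ D3 = 29.
P[2]: S = E(K, D3) = 96; F1 ⊕ 96 = 67.
P[3]: S = E(K, 96) = 5B; 29 ⊕ 5B = 72.
Blocks that differ from the original plaintext: P[2].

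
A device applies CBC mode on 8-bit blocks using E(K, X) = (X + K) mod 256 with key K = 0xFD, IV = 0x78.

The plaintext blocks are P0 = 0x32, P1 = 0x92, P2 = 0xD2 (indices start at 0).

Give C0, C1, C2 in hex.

C0 = 0x47, C1 = 0xD2, C2 = 0xFD

CBC encryption: C_i = E(K, P_i ⊕ C_{i−1}), with C_{−1} = IV.
C0: P0 ⊕ 0x78 = 0x4A; E(K, 0x4A) = 0x47.
C1: P1 ⊕ 0x47 = 0xD5; E(K, 0xD5) = 0xD2.
C2: P2 ⊕ 0xD2 = 0x00; E(K, 0x00) = 0xFD.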